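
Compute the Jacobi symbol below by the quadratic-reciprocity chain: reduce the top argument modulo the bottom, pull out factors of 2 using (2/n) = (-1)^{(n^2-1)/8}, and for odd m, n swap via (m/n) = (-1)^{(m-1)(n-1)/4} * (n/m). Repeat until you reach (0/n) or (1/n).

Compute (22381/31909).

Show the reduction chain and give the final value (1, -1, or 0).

1

reciprocity: (22381/31909) = +1·(31909/22381) since 22381 mod 4 = 1, 31909 mod 4 = 1; sign now +1
(31909/22381) = (9528/22381)   [reduce mod 22381]
9528 = 2^3·1191; (2/22381) = -1 since 22381 mod 8 = 5, so (9528/22381) = (-1)^3·(1191/22381); sign now -1
reciprocity: (1191/22381) = +1·(22381/1191) since 1191 mod 4 = 3, 22381 mod 4 = 1; sign now -1
(22381/1191) = (943/1191)   [reduce mod 1191]
reciprocity: (943/1191) = -1·(1191/943) since 943 mod 4 = 3, 1191 mod 4 = 3; sign now +1
(1191/943) = (248/943)   [reduce mod 943]
248 = 2^3·31; (2/943) = +1 since 943 mod 8 = 7, so (248/943) = (+1)^3·(31/943); sign now +1
reciprocity: (31/943) = -1·(943/31) since 31 mod 4 = 3, 943 mod 4 = 3; sign now -1
(943/31) = (13/31)   [reduce mod 31]
reciprocity: (13/31) = +1·(31/13) since 13 mod 4 = 1, 31 mod 4 = 3; sign now -1
(31/13) = (5/13)   [reduce mod 13]
reciprocity: (5/13) = +1·(13/5) since 5 mod 4 = 1, 13 mod 4 = 1; sign now -1
(13/5) = (3/5)   [reduce mod 5]
reciprocity: (3/5) = +1·(5/3) since 3 mod 4 = 3, 5 mod 4 = 1; sign now -1
(5/3) = (2/3)   [reduce mod 3]
2 = 2^1·1; (2/3) = -1 since 3 mod 8 = 3, so (2/3) = (-1)^1·(1/3); sign now +1
(1/3) = 1; final value = sign = +1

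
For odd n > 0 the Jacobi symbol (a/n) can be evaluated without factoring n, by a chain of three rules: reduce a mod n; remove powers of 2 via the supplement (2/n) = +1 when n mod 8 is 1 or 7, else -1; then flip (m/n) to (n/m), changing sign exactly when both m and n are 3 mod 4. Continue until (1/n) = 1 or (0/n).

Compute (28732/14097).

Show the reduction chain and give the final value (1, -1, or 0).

(28732/14097): 28732 mod 14097 = 538, so (28732/14097) = (538/14097)
factor out 2^1: 538 = 2^1·269; with 14097 mod 8 = 1, (2/14097) = +1; sign now +1; continue with (269/14097)
flip (269/14097) -> (14097/269): both odd, 269 mod 4 = 1, 14097 mod 4 = 1, so the flip contributes +1; sign now +1
(14097/269): 14097 mod 269 = 109, so (14097/269) = (109/269)
flip (109/269) -> (269/109): both odd, 109 mod 4 = 1, 269 mod 4 = 1, so the flip contributes +1; sign now +1
(269/109): 269 mod 109 = 51, so (269/109) = (51/109)
flip (51/109) -> (109/51): both odd, 51 mod 4 = 3, 109 mod 4 = 1, so the flip contributes +1; sign now +1
(109/51): 109 mod 51 = 7, so (109/51) = (7/51)
flip (7/51) -> (51/7): both odd, 7 mod 4 = 3, 51 mod 4 = 3, so the flip contributes -1; sign now -1
(51/7): 51 mod 7 = 2, so (51/7) = (2/7)
factor out 2^1: 2 = 2^1·1; with 7 mod 8 = 7, (2/7) = +1; sign now -1; continue with (1/7)
reached (1/7) = 1, so the symbol is -1

-1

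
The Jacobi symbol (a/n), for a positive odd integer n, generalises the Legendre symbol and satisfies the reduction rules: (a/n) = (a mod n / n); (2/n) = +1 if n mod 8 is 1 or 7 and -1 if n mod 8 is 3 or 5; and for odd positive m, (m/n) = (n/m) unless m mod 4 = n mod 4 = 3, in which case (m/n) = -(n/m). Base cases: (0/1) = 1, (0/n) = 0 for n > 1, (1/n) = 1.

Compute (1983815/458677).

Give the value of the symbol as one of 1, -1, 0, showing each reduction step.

(1983815/458677) = (149107/458677)   [reduce mod 458677]
reciprocity: (149107/458677) = +1·(458677/149107) since 149107 mod 4 = 3, 458677 mod 4 = 1; sign now +1
(458677/149107) = (11356/149107)   [reduce mod 149107]
11356 = 2^2·2839; (2/149107) = -1 since 149107 mod 8 = 3, so (11356/149107) = (-1)^2·(2839/149107); sign now +1
reciprocity: (2839/149107) = -1·(149107/2839) since 2839 mod 4 = 3, 149107 mod 4 = 3; sign now -1
(149107/2839) = (1479/2839)   [reduce mod 2839]
reciprocity: (1479/2839) = -1·(2839/1479) since 1479 mod 4 = 3, 2839 mod 4 = 3; sign now +1
(2839/1479) = (1360/1479)   [reduce mod 1479]
1360 = 2^4·85; (2/1479) = +1 since 1479 mod 8 = 7, so (1360/1479) = (+1)^4·(85/1479); sign now +1
reciprocity: (85/1479) = +1·(1479/85) since 85 mod 4 = 1, 1479 mod 4 = 3; sign now +1
(1479/85) = (34/85)   [reduce mod 85]
34 = 2^1·17; (2/85) = -1 since 85 mod 8 = 5, so (34/85) = (-1)^1·(17/85); sign now -1
reciprocity: (17/85) = +1·(85/17) since 17 mod 4 = 1, 85 mod 4 = 1; sign now -1
(85/17) = (0/17)   [reduce mod 17]
(0/17) = 0   [gcd(a, n) > 1]; final value = 0

0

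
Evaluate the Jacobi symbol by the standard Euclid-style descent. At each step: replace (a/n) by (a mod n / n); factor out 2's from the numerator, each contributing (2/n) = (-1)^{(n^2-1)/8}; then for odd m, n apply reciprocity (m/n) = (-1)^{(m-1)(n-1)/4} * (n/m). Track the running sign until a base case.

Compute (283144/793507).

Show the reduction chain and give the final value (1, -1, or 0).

283144 = 2^3·35393; (2/793507) = -1 since 793507 mod 8 = 3, so (283144/793507) = (-1)^3·(35393/793507); sign now -1
reciprocity: (35393/793507) = +1·(793507/35393) since 35393 mod 4 = 1, 793507 mod 4 = 3; sign now -1
(793507/35393) = (14861/35393)   [reduce mod 35393]
reciprocity: (14861/35393) = +1·(35393/14861) since 14861 mod 4 = 1, 35393 mod 4 = 1; sign now -1
(35393/14861) = (5671/14861)   [reduce mod 14861]
reciprocity: (5671/14861) = +1·(14861/5671) since 5671 mod 4 = 3, 14861 mod 4 = 1; sign now -1
(14861/5671) = (3519/5671)   [reduce mod 5671]
reciprocity: (3519/5671) = -1·(5671/3519) since 3519 mod 4 = 3, 5671 mod 4 = 3; sign now +1
(5671/3519) = (2152/3519)   [reduce mod 3519]
2152 = 2^3·269; (2/3519) = +1 since 3519 mod 8 = 7, so (2152/3519) = (+1)^3·(269/3519); sign now +1
reciprocity: (269/3519) = +1·(3519/269) since 269 mod 4 = 1, 3519 mod 4 = 3; sign now +1
(3519/269) = (22/269)   [reduce mod 269]
22 = 2^1·11; (2/269) = -1 since 269 mod 8 = 5, so (22/269) = (-1)^1·(11/269); sign now -1
reciprocity: (11/269) = +1·(269/11) since 11 mod 4 = 3, 269 mod 4 = 1; sign now -1
(269/11) = (5/11)   [reduce mod 11]
reciprocity: (5/11) = +1·(11/5) since 5 mod 4 = 1, 11 mod 4 = 3; sign now -1
(11/5) = (1/5)   [reduce mod 5]
(1/5) = 1; final value = sign = -1

-1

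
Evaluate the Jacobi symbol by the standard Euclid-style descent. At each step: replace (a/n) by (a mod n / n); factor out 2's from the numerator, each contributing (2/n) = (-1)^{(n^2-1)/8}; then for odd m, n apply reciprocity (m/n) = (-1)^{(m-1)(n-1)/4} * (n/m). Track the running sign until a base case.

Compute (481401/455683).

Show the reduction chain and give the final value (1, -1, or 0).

-1

(481401/455683): 481401 mod 455683 = 25718, so (481401/455683) = (25718/455683)
factor out 2^1: 25718 = 2^1·12859; with 455683 mod 8 = 3, (2/455683) = -1; sign now -1; continue with (12859/455683)
flip (12859/455683) -> (455683/12859): both odd, 12859 mod 4 = 3, 455683 mod 4 = 3, so the flip contributes -1; sign now +1
(455683/12859): 455683 mod 12859 = 5618, so (455683/12859) = (5618/12859)
factor out 2^1: 5618 = 2^1·2809; with 12859 mod 8 = 3, (2/12859) = -1; sign now -1; continue with (2809/12859)
flip (2809/12859) -> (12859/2809): both odd, 2809 mod 4 = 1, 12859 mod 4 = 3, so the flip contributes +1; sign now -1
(12859/2809): 12859 mod 2809 = 1623, so (12859/2809) = (1623/2809)
flip (1623/2809) -> (2809/1623): both odd, 1623 mod 4 = 3, 2809 mod 4 = 1, so the flip contributes +1; sign now -1
(2809/1623): 2809 mod 1623 = 1186, so (2809/1623) = (1186/1623)
factor out 2^1: 1186 = 2^1·593; with 1623 mod 8 = 7, (2/1623) = +1; sign now -1; continue with (593/1623)
flip (593/1623) -> (1623/593): both odd, 593 mod 4 = 1, 1623 mod 4 = 3, so the flip contributes +1; sign now -1
(1623/593): 1623 mod 593 = 437, so (1623/593) = (437/593)
flip (437/593) -> (593/437): both odd, 437 mod 4 = 1, 593 mod 4 = 1, so the flip contributes +1; sign now -1
(593/437): 593 mod 437 = 156, so (593/437) = (156/437)
factor out 2^2: 156 = 2^2·39; with 437 mod 8 = 5, (2/437) = -1; sign now -1; continue with (39/437)
flip (39/437) -> (437/39): both odd, 39 mod 4 = 3, 437 mod 4 = 1, so the flip contributes +1; sign now -1
(437/39): 437 mod 39 = 8, so (437/39) = (8/39)
factor out 2^3: 8 = 2^3·1; with 39 mod 8 = 7, (2/39) = +1; sign now -1; continue with (1/39)
reached (1/39) = 1, so the symbol is -1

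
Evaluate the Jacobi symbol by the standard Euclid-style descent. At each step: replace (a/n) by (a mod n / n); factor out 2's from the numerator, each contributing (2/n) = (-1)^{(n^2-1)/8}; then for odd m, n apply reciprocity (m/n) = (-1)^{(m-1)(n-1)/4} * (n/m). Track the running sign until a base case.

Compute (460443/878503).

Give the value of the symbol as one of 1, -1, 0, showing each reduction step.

reciprocity: (460443/878503) = -1·(878503/460443) since 460443 mod 4 = 3, 878503 mod 4 = 3; sign now -1
(878503/460443) = (418060/460443)   [reduce mod 460443]
418060 = 2^2·104515; (2/460443) = -1 since 460443 mod 8 = 3, so (418060/460443) = (-1)^2·(104515/460443); sign now -1
reciprocity: (104515/460443) = -1·(460443/104515) since 104515 mod 4 = 3, 460443 mod 4 = 3; sign now +1
(460443/104515) = (42383/104515)   [reduce mod 104515]
reciprocity: (42383/104515) = -1·(104515/42383) since 42383 mod 4 = 3, 104515 mod 4 = 3; sign now -1
(104515/42383) = (19749/42383)   [reduce mod 42383]
reciprocity: (19749/42383) = +1·(42383/19749) since 19749 mod 4 = 1, 42383 mod 4 = 3; sign now -1
(42383/19749) = (2885/19749)   [reduce mod 19749]
reciprocity: (2885/19749) = +1·(19749/2885) since 2885 mod 4 = 1, 19749 mod 4 = 1; sign now -1
(19749/2885) = (2439/2885)   [reduce mod 2885]
reciprocity: (2439/2885) = +1·(2885/2439) since 2439 mod 4 = 3, 2885 mod 4 = 1; sign now -1
(2885/2439) = (446/2439)   [reduce mod 2439]
446 = 2^1·223; (2/2439) = +1 since 2439 mod 8 = 7, so (446/2439) = (+1)^1·(223/2439); sign now -1
reciprocity: (223/2439) = -1·(2439/223) since 223 mod 4 = 3, 2439 mod 4 = 3; sign now +1
(2439/223) = (209/223)   [reduce mod 223]
reciprocity: (209/223) = +1·(223/209) since 209 mod 4 = 1, 223 mod 4 = 3; sign now +1
(223/209) = (14/209)   [reduce mod 209]
14 = 2^1·7; (2/209) = +1 since 209 mod 8 = 1, so (14/209) = (+1)^1·(7/209); sign now +1
reciprocity: (7/209) = +1·(209/7) since 7 mod 4 = 3, 209 mod 4 = 1; sign now +1
(209/7) = (6/7)   [reduce mod 7]
6 = 2^1·3; (2/7) = +1 since 7 mod 8 = 7, so (6/7) = (+1)^1·(3/7); sign now +1
reciprocity: (3/7) = -1·(7/3) since 3 mod 4 = 3, 7 mod 4 = 3; sign now -1
(7/3) = (1/3)   [reduce mod 3]
(1/3) = 1; final value = sign = -1

-1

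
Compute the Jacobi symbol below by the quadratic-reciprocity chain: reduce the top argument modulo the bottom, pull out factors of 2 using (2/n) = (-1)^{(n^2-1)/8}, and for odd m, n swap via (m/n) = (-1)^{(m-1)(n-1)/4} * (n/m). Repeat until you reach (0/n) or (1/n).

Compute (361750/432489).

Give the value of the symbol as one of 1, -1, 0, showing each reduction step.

1

factor out 2^1: 361750 = 2^1·180875; with 432489 mod 8 = 1, (2/432489) = +1; sign now +1; continue with (180875/432489)
flip (180875/432489) -> (432489/180875): both odd, 180875 mod 4 = 3, 432489 mod 4 = 1, so the flip contributes +1; sign now +1
(432489/180875): 432489 mod 180875 = 70739, so (432489/180875) = (70739/180875)
flip (70739/180875) -> (180875/70739): both odd, 70739 mod 4 = 3, 180875 mod 4 = 3, so the flip contributes -1; sign now -1
(180875/70739): 180875 mod 70739 = 39397, so (180875/70739) = (39397/70739)
flip (39397/70739) -> (70739/39397): both odd, 39397 mod 4 = 1, 70739 mod 4 = 3, so the flip contributes +1; sign now -1
(70739/39397): 70739 mod 39397 = 31342, so (70739/39397) = (31342/39397)
factor out 2^1: 31342 = 2^1·15671; with 39397 mod 8 = 5, (2/39397) = -1; sign now +1; continue with (15671/39397)
flip (15671/39397) -> (39397/15671): both odd, 15671 mod 4 = 3, 39397 mod 4 = 1, so the flip contributes +1; sign now +1
(39397/15671): 39397 mod 15671 = 8055, so (39397/15671) = (8055/15671)
flip (8055/15671) -> (15671/8055): both odd, 8055 mod 4 = 3, 15671 mod 4 = 3, so the flip contributes -1; sign now -1
(15671/8055): 15671 mod 8055 = 7616, so (15671/8055) = (7616/8055)
factor out 2^6: 7616 = 2^6·119; with 8055 mod 8 = 7, (2/8055) = +1; sign now -1; continue with (119/8055)
flip (119/8055) -> (8055/119): both odd, 119 mod 4 = 3, 8055 mod 4 = 3, so the flip contributes -1; sign now +1
(8055/119): 8055 mod 119 = 82, so (8055/119) = (82/119)
factor out 2^1: 82 = 2^1·41; with 119 mod 8 = 7, (2/119) = +1; sign now +1; continue with (41/119)
flip (41/119) -> (119/41): both odd, 41 mod 4 = 1, 119 mod 4 = 3, so the flip contributes +1; sign now +1
(119/41): 119 mod 41 = 37, so (119/41) = (37/41)
flip (37/41) -> (41/37): both odd, 37 mod 4 = 1, 41 mod 4 = 1, so the flip contributes +1; sign now +1
(41/37): 41 mod 37 = 4, so (41/37) = (4/37)
factor out 2^2: 4 = 2^2·1; with 37 mod 8 = 5, (2/37) = -1; sign now +1; continue with (1/37)
reached (1/37) = 1, so the symbol is +1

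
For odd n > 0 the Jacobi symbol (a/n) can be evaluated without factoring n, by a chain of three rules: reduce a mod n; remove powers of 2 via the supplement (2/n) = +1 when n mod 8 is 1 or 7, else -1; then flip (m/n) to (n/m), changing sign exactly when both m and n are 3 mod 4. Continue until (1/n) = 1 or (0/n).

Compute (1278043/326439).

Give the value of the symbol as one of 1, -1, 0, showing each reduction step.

(1278043/326439) = (298726/326439)   [reduce mod 326439]
298726 = 2^1·149363; (2/326439) = +1 since 326439 mod 8 = 7, so (298726/326439) = (+1)^1·(149363/326439); sign now +1
reciprocity: (149363/326439) = -1·(326439/149363) since 149363 mod 4 = 3, 326439 mod 4 = 3; sign now -1
(326439/149363) = (27713/149363)   [reduce mod 149363]
reciprocity: (27713/149363) = +1·(149363/27713) since 27713 mod 4 = 1, 149363 mod 4 = 3; sign now -1
(149363/27713) = (10798/27713)   [reduce mod 27713]
10798 = 2^1·5399; (2/27713) = +1 since 27713 mod 8 = 1, so (10798/27713) = (+1)^1·(5399/27713); sign now -1
reciprocity: (5399/27713) = +1·(27713/5399) since 5399 mod 4 = 3, 27713 mod 4 = 1; sign now -1
(27713/5399) = (718/5399)   [reduce mod 5399]
718 = 2^1·359; (2/5399) = +1 since 5399 mod 8 = 7, so (718/5399) = (+1)^1·(359/5399); sign now -1
reciprocity: (359/5399) = -1·(5399/359) since 359 mod 4 = 3, 5399 mod 4 = 3; sign now +1
(5399/359) = (14/359)   [reduce mod 359]
14 = 2^1·7; (2/359) = +1 since 359 mod 8 = 7, so (14/359) = (+1)^1·(7/359); sign now +1
reciprocity: (7/359) = -1·(359/7) since 7 mod 4 = 3, 359 mod 4 = 3; sign now -1
(359/7) = (2/7)   [reduce mod 7]
2 = 2^1·1; (2/7) = +1 since 7 mod 8 = 7, so (2/7) = (+1)^1·(1/7); sign now -1
(1/7) = 1; final value = sign = -1

-1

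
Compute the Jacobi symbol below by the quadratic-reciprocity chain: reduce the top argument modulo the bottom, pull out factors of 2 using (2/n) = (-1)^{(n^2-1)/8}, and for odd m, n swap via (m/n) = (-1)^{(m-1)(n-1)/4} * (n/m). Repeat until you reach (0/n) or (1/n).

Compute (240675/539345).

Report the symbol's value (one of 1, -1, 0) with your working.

reciprocity: (240675/539345) = +1·(539345/240675) since 240675 mod 4 = 3, 539345 mod 4 = 1; sign now +1
(539345/240675) = (57995/240675)   [reduce mod 240675]
reciprocity: (57995/240675) = -1·(240675/57995) since 57995 mod 4 = 3, 240675 mod 4 = 3; sign now -1
(240675/57995) = (8695/57995)   [reduce mod 57995]
reciprocity: (8695/57995) = -1·(57995/8695) since 8695 mod 4 = 3, 57995 mod 4 = 3; sign now +1
(57995/8695) = (5825/8695)   [reduce mod 8695]
reciprocity: (5825/8695) = +1·(8695/5825) since 5825 mod 4 = 1, 8695 mod 4 = 3; sign now +1
(8695/5825) = (2870/5825)   [reduce mod 5825]
2870 = 2^1·1435; (2/5825) = +1 since 5825 mod 8 = 1, so (2870/5825) = (+1)^1·(1435/5825); sign now +1
reciprocity: (1435/5825) = +1·(5825/1435) since 1435 mod 4 = 3, 5825 mod 4 = 1; sign now +1
(5825/1435) = (85/1435)   [reduce mod 1435]
reciprocity: (85/1435) = +1·(1435/85) since 85 mod 4 = 1, 1435 mod 4 = 3; sign now +1
(1435/85) = (75/85)   [reduce mod 85]
reciprocity: (75/85) = +1·(85/75) since 75 mod 4 = 3, 85 mod 4 = 1; sign now +1
(85/75) = (10/75)   [reduce mod 75]
10 = 2^1·5; (2/75) = -1 since 75 mod 8 = 3, so (10/75) = (-1)^1·(5/75); sign now -1
reciprocity: (5/75) = +1·(75/5) since 5 mod 4 = 1, 75 mod 4 = 3; sign now -1
(75/5) = (0/5)   [reduce mod 5]
(0/5) = 0   [gcd(a, n) > 1]; final value = 0

0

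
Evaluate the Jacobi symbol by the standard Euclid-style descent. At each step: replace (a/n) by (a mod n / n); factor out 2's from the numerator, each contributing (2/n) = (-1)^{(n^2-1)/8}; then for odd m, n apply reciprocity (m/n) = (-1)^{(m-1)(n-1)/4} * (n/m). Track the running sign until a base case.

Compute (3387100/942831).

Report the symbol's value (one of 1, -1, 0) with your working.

1

(3387100/942831) = (558607/942831)   [reduce mod 942831]
reciprocity: (558607/942831) = -1·(942831/558607) since 558607 mod 4 = 3, 942831 mod 4 = 3; sign now -1
(942831/558607) = (384224/558607)   [reduce mod 558607]
384224 = 2^5·12007; (2/558607) = +1 since 558607 mod 8 = 7, so (384224/558607) = (+1)^5·(12007/558607); sign now -1
reciprocity: (12007/558607) = -1·(558607/12007) since 12007 mod 4 = 3, 558607 mod 4 = 3; sign now +1
(558607/12007) = (6285/12007)   [reduce mod 12007]
reciprocity: (6285/12007) = +1·(12007/6285) since 6285 mod 4 = 1, 12007 mod 4 = 3; sign now +1
(12007/6285) = (5722/6285)   [reduce mod 6285]
5722 = 2^1·2861; (2/6285) = -1 since 6285 mod 8 = 5, so (5722/6285) = (-1)^1·(2861/6285); sign now -1
reciprocity: (2861/6285) = +1·(6285/2861) since 2861 mod 4 = 1, 6285 mod 4 = 1; sign now -1
(6285/2861) = (563/2861)   [reduce mod 2861]
reciprocity: (563/2861) = +1·(2861/563) since 563 mod 4 = 3, 2861 mod 4 = 1; sign now -1
(2861/563) = (46/563)   [reduce mod 563]
46 = 2^1·23; (2/563) = -1 since 563 mod 8 = 3, so (46/563) = (-1)^1·(23/563); sign now +1
reciprocity: (23/563) = -1·(563/23) since 23 mod 4 = 3, 563 mod 4 = 3; sign now -1
(563/23) = (11/23)   [reduce mod 23]
reciprocity: (11/23) = -1·(23/11) since 11 mod 4 = 3, 23 mod 4 = 3; sign now +1
(23/11) = (1/11)   [reduce mod 11]
(1/11) = 1; final value = sign = +1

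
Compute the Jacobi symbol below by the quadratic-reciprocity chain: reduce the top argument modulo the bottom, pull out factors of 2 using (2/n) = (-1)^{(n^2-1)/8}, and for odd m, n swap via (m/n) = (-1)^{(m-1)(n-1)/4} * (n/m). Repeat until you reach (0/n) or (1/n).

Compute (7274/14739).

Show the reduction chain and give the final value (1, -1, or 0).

7274 = 2^1·3637; (2/14739) = -1 since 14739 mod 8 = 3, so (7274/14739) = (-1)^1·(3637/14739); sign now -1
reciprocity: (3637/14739) = +1·(14739/3637) since 3637 mod 4 = 1, 14739 mod 4 = 3; sign now -1
(14739/3637) = (191/3637)   [reduce mod 3637]
reciprocity: (191/3637) = +1·(3637/191) since 191 mod 4 = 3, 3637 mod 4 = 1; sign now -1
(3637/191) = (8/191)   [reduce mod 191]
8 = 2^3·1; (2/191) = +1 since 191 mod 8 = 7, so (8/191) = (+1)^3·(1/191); sign now -1
(1/191) = 1; final value = sign = -1

-1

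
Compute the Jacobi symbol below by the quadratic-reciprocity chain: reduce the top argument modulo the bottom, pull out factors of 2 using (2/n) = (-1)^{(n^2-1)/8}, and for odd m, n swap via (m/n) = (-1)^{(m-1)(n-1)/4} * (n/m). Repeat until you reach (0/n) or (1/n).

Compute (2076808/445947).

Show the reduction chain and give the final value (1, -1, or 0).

(2076808/445947): 2076808 mod 445947 = 293020, so (2076808/445947) = (293020/445947)
factor out 2^2: 293020 = 2^2·73255; with 445947 mod 8 = 3, (2/445947) = -1; sign now +1; continue with (73255/445947)
flip (73255/445947) -> (445947/73255): both odd, 73255 mod 4 = 3, 445947 mod 4 = 3, so the flip contributes -1; sign now -1
(445947/73255): 445947 mod 73255 = 6417, so (445947/73255) = (6417/73255)
flip (6417/73255) -> (73255/6417): both odd, 6417 mod 4 = 1, 73255 mod 4 = 3, so the flip contributes +1; sign now -1
(73255/6417): 73255 mod 6417 = 2668, so (73255/6417) = (2668/6417)
factor out 2^2: 2668 = 2^2·667; with 6417 mod 8 = 1, (2/6417) = +1; sign now -1; continue with (667/6417)
flip (667/6417) -> (6417/667): both odd, 667 mod 4 = 3, 6417 mod 4 = 1, so the flip contributes +1; sign now -1
(6417/667): 6417 mod 667 = 414, so (6417/667) = (414/667)
factor out 2^1: 414 = 2^1·207; with 667 mod 8 = 3, (2/667) = -1; sign now +1; continue with (207/667)
flip (207/667) -> (667/207): both odd, 207 mod 4 = 3, 667 mod 4 = 3, so the flip contributes -1; sign now -1
(667/207): 667 mod 207 = 46, so (667/207) = (46/207)
factor out 2^1: 46 = 2^1·23; with 207 mod 8 = 7, (2/207) = +1; sign now -1; continue with (23/207)
flip (23/207) -> (207/23): both odd, 23 mod 4 = 3, 207 mod 4 = 3, so the flip contributes -1; sign now +1
(207/23): 207 mod 23 = 0, so (207/23) = (0/23)
reached (0/23); gcd(a, n) > 1, so (0/23) = 0 and the symbol is 0

0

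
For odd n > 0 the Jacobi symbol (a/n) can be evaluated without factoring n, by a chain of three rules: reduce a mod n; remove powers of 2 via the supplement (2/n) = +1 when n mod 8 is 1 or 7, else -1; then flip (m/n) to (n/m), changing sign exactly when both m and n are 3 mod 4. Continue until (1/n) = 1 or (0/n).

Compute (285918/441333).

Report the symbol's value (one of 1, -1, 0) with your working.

0

285918 = 2^1·142959; (2/441333) = -1 since 441333 mod 8 = 5, so (285918/441333) = (-1)^1·(142959/441333); sign now -1
reciprocity: (142959/441333) = +1·(441333/142959) since 142959 mod 4 = 3, 441333 mod 4 = 1; sign now -1
(441333/142959) = (12456/142959)   [reduce mod 142959]
12456 = 2^3·1557; (2/142959) = +1 since 142959 mod 8 = 7, so (12456/142959) = (+1)^3·(1557/142959); sign now -1
reciprocity: (1557/142959) = +1·(142959/1557) since 1557 mod 4 = 1, 142959 mod 4 = 3; sign now -1
(142959/1557) = (1272/1557)   [reduce mod 1557]
1272 = 2^3·159; (2/1557) = -1 since 1557 mod 8 = 5, so (1272/1557) = (-1)^3·(159/1557); sign now +1
reciprocity: (159/1557) = +1·(1557/159) since 159 mod 4 = 3, 1557 mod 4 = 1; sign now +1
(1557/159) = (126/159)   [reduce mod 159]
126 = 2^1·63; (2/159) = +1 since 159 mod 8 = 7, so (126/159) = (+1)^1·(63/159); sign now +1
reciprocity: (63/159) = -1·(159/63) since 63 mod 4 = 3, 159 mod 4 = 3; sign now -1
(159/63) = (33/63)   [reduce mod 63]
reciprocity: (33/63) = +1·(63/33) since 33 mod 4 = 1, 63 mod 4 = 3; sign now -1
(63/33) = (30/33)   [reduce mod 33]
30 = 2^1·15; (2/33) = +1 since 33 mod 8 = 1, so (30/33) = (+1)^1·(15/33); sign now -1
reciprocity: (15/33) = +1·(33/15) since 15 mod 4 = 3, 33 mod 4 = 1; sign now -1
(33/15) = (3/15)   [reduce mod 15]
reciprocity: (3/15) = -1·(15/3) since 3 mod 4 = 3, 15 mod 4 = 3; sign now +1
(15/3) = (0/3)   [reduce mod 3]
(0/3) = 0   [gcd(a, n) > 1]; final value = 0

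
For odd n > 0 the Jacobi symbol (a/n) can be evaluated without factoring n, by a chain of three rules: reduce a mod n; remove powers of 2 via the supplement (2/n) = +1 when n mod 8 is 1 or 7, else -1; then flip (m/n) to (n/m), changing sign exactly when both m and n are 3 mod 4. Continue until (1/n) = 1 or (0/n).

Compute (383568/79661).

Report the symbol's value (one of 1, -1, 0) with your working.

(383568/79661) = (64924/79661)   [reduce mod 79661]
64924 = 2^2·16231; (2/79661) = -1 since 79661 mod 8 = 5, so (64924/79661) = (-1)^2·(16231/79661); sign now +1
reciprocity: (16231/79661) = +1·(79661/16231) since 16231 mod 4 = 3, 79661 mod 4 = 1; sign now +1
(79661/16231) = (14737/16231)   [reduce mod 16231]
reciprocity: (14737/16231) = +1·(16231/14737) since 14737 mod 4 = 1, 16231 mod 4 = 3; sign now +1
(16231/14737) = (1494/14737)   [reduce mod 14737]
1494 = 2^1·747; (2/14737) = +1 since 14737 mod 8 = 1, so (1494/14737) = (+1)^1·(747/14737); sign now +1
reciprocity: (747/14737) = +1·(14737/747) since 747 mod 4 = 3, 14737 mod 4 = 1; sign now +1
(14737/747) = (544/747)   [reduce mod 747]
544 = 2^5·17; (2/747) = -1 since 747 mod 8 = 3, so (544/747) = (-1)^5·(17/747); sign now -1
reciprocity: (17/747) = +1·(747/17) since 17 mod 4 = 1, 747 mod 4 = 3; sign now -1
(747/17) = (16/17)   [reduce mod 17]
16 = 2^4·1; (2/17) = +1 since 17 mod 8 = 1, so (16/17) = (+1)^4·(1/17); sign now -1
(1/17) = 1; final value = sign = -1

-1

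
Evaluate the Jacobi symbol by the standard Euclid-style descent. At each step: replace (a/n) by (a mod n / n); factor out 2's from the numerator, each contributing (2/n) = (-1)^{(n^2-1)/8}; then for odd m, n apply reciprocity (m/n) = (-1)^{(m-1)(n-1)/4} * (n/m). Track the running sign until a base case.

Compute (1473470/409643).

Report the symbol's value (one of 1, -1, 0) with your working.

(1473470/409643) = (244541/409643)   [reduce mod 409643]
reciprocity: (244541/409643) = +1·(409643/244541) since 244541 mod 4 = 1, 409643 mod 4 = 3; sign now +1
(409643/244541) = (165102/244541)   [reduce mod 244541]
165102 = 2^1·82551; (2/244541) = -1 since 244541 mod 8 = 5, so (165102/244541) = (-1)^1·(82551/244541); sign now -1
reciprocity: (82551/244541) = +1·(244541/82551) since 82551 mod 4 = 3, 244541 mod 4 = 1; sign now -1
(244541/82551) = (79439/82551)   [reduce mod 82551]
reciprocity: (79439/82551) = -1·(82551/79439) since 79439 mod 4 = 3, 82551 mod 4 = 3; sign now +1
(82551/79439) = (3112/79439)   [reduce mod 79439]
3112 = 2^3·389; (2/79439) = +1 since 79439 mod 8 = 7, so (3112/79439) = (+1)^3·(389/79439); sign now +1
reciprocity: (389/79439) = +1·(79439/389) since 389 mod 4 = 1, 79439 mod 4 = 3; sign now +1
(79439/389) = (83/389)   [reduce mod 389]
reciprocity: (83/389) = +1·(389/83) since 83 mod 4 = 3, 389 mod 4 = 1; sign now +1
(389/83) = (57/83)   [reduce mod 83]
reciprocity: (57/83) = +1·(83/57) since 57 mod 4 = 1, 83 mod 4 = 3; sign now +1
(83/57) = (26/57)   [reduce mod 57]
26 = 2^1·13; (2/57) = +1 since 57 mod 8 = 1, so (26/57) = (+1)^1·(13/57); sign now +1
reciprocity: (13/57) = +1·(57/13) since 13 mod 4 = 1, 57 mod 4 = 1; sign now +1
(57/13) = (5/13)   [reduce mod 13]
reciprocity: (5/13) = +1·(13/5) since 5 mod 4 = 1, 13 mod 4 = 1; sign now +1
(13/5) = (3/5)   [reduce mod 5]
reciprocity: (3/5) = +1·(5/3) since 3 mod 4 = 3, 5 mod 4 = 1; sign now +1
(5/3) = (2/3)   [reduce mod 3]
2 = 2^1·1; (2/3) = -1 since 3 mod 8 = 3, so (2/3) = (-1)^1·(1/3); sign now -1
(1/3) = 1; final value = sign = -1

-1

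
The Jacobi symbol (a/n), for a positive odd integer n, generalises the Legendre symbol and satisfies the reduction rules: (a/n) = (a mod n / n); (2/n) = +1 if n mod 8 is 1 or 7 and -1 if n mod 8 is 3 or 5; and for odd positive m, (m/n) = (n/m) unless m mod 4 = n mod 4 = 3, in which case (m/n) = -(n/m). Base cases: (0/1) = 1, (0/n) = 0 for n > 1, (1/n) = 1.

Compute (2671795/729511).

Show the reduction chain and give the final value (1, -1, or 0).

1

(2671795/729511): 2671795 mod 729511 = 483262, so (2671795/729511) = (483262/729511)
factor out 2^1: 483262 = 2^1·241631; with 729511 mod 8 = 7, (2/729511) = +1; sign now +1; continue with (241631/729511)
flip (241631/729511) -> (729511/241631): both odd, 241631 mod 4 = 3, 729511 mod 4 = 3, so the flip contributes -1; sign now -1
(729511/241631): 729511 mod 241631 = 4618, so (729511/241631) = (4618/241631)
factor out 2^1: 4618 = 2^1·2309; with 241631 mod 8 = 7, (2/241631) = +1; sign now -1; continue with (2309/241631)
flip (2309/241631) -> (241631/2309): both odd, 2309 mod 4 = 1, 241631 mod 4 = 3, so the flip contributes +1; sign now -1
(241631/2309): 241631 mod 2309 = 1495, so (241631/2309) = (1495/2309)
flip (1495/2309) -> (2309/1495): both odd, 1495 mod 4 = 3, 2309 mod 4 = 1, so the flip contributes +1; sign now -1
(2309/1495): 2309 mod 1495 = 814, so (2309/1495) = (814/1495)
factor out 2^1: 814 = 2^1·407; with 1495 mod 8 = 7, (2/1495) = +1; sign now -1; continue with (407/1495)
flip (407/1495) -> (1495/407): both odd, 407 mod 4 = 3, 1495 mod 4 = 3, so the flip contributes -1; sign now +1
(1495/407): 1495 mod 407 = 274, so (1495/407) = (274/407)
factor out 2^1: 274 = 2^1·137; with 407 mod 8 = 7, (2/407) = +1; sign now +1; continue with (137/407)
flip (137/407) -> (407/137): both odd, 137 mod 4 = 1, 407 mod 4 = 3, so the flip contributes +1; sign now +1
(407/137): 407 mod 137 = 133, so (407/137) = (133/137)
flip (133/137) -> (137/133): both odd, 133 mod 4 = 1, 137 mod 4 = 1, so the flip contributes +1; sign now +1
(137/133): 137 mod 133 = 4, so (137/133) = (4/133)
factor out 2^2: 4 = 2^2·1; with 133 mod 8 = 5, (2/133) = -1; sign now +1; continue with (1/133)
reached (1/133) = 1, so the symbol is +1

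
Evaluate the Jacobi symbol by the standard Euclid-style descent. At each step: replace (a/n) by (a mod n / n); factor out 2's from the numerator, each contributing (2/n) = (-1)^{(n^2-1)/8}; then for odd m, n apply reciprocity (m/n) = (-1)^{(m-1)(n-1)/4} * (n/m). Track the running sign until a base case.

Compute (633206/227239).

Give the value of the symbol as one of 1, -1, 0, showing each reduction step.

-1

(633206/227239): 633206 mod 227239 = 178728, so (633206/227239) = (178728/227239)
factor out 2^3: 178728 = 2^3·22341; with 227239 mod 8 = 7, (2/227239) = +1; sign now +1; continue with (22341/227239)
flip (22341/227239) -> (227239/22341): both odd, 22341 mod 4 = 1, 227239 mod 4 = 3, so the flip contributes +1; sign now +1
(227239/22341): 227239 mod 22341 = 3829, so (227239/22341) = (3829/22341)
flip (3829/22341) -> (22341/3829): both odd, 3829 mod 4 = 1, 22341 mod 4 = 1, so the flip contributes +1; sign now +1
(22341/3829): 22341 mod 3829 = 3196, so (22341/3829) = (3196/3829)
factor out 2^2: 3196 = 2^2·799; with 3829 mod 8 = 5, (2/3829) = -1; sign now +1; continue with (799/3829)
flip (799/3829) -> (3829/799): both odd, 799 mod 4 = 3, 3829 mod 4 = 1, so the flip contributes +1; sign now +1
(3829/799): 3829 mod 799 = 633, so (3829/799) = (633/799)
flip (633/799) -> (799/633): both odd, 633 mod 4 = 1, 799 mod 4 = 3, so the flip contributes +1; sign now +1
(799/633): 799 mod 633 = 166, so (799/633) = (166/633)
factor out 2^1: 166 = 2^1·83; with 633 mod 8 = 1, (2/633) = +1; sign now +1; continue with (83/633)
flip (83/633) -> (633/83): both odd, 83 mod 4 = 3, 633 mod 4 = 1, so the flip contributes +1; sign now +1
(633/83): 633 mod 83 = 52, so (633/83) = (52/83)
factor out 2^2: 52 = 2^2·13; with 83 mod 8 = 3, (2/83) = -1; sign now +1; continue with (13/83)
flip (13/83) -> (83/13): both odd, 13 mod 4 = 1, 83 mod 4 = 3, so the flip contributes +1; sign now +1
(83/13): 83 mod 13 = 5, so (83/13) = (5/13)
flip (5/13) -> (13/5): both odd, 5 mod 4 = 1, 13 mod 4 = 1, so the flip contributes +1; sign now +1
(13/5): 13 mod 5 = 3, so (13/5) = (3/5)
flip (3/5) -> (5/3): both odd, 3 mod 4 = 3, 5 mod 4 = 1, so the flip contributes +1; sign now +1
(5/3): 5 mod 3 = 2, so (5/3) = (2/3)
factor out 2^1: 2 = 2^1·1; with 3 mod 8 = 3, (2/3) = -1; sign now -1; continue with (1/3)
reached (1/3) = 1, so the symbol is -1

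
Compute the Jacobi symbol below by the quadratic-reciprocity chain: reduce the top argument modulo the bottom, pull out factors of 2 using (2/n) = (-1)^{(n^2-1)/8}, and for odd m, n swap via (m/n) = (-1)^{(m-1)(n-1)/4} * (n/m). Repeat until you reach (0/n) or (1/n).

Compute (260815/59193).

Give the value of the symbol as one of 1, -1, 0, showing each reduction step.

-1

(260815/59193): 260815 mod 59193 = 24043, so (260815/59193) = (24043/59193)
flip (24043/59193) -> (59193/24043): both odd, 24043 mod 4 = 3, 59193 mod 4 = 1, so the flip contributes +1; sign now +1
(59193/24043): 59193 mod 24043 = 11107, so (59193/24043) = (11107/24043)
flip (11107/24043) -> (24043/11107): both odd, 11107 mod 4 = 3, 24043 mod 4 = 3, so the flip contributes -1; sign now -1
(24043/11107): 24043 mod 11107 = 1829, so (24043/11107) = (1829/11107)
flip (1829/11107) -> (11107/1829): both odd, 1829 mod 4 = 1, 11107 mod 4 = 3, so the flip contributes +1; sign now -1
(11107/1829): 11107 mod 1829 = 133, so (11107/1829) = (133/1829)
flip (133/1829) -> (1829/133): both odd, 133 mod 4 = 1, 1829 mod 4 = 1, so the flip contributes +1; sign now -1
(1829/133): 1829 mod 133 = 100, so (1829/133) = (100/133)
factor out 2^2: 100 = 2^2·25; with 133 mod 8 = 5, (2/133) = -1; sign now -1; continue with (25/133)
flip (25/133) -> (133/25): both odd, 25 mod 4 = 1, 133 mod 4 = 1, so the flip contributes +1; sign now -1
(133/25): 133 mod 25 = 8, so (133/25) = (8/25)
factor out 2^3: 8 = 2^3·1; with 25 mod 8 = 1, (2/25) = +1; sign now -1; continue with (1/25)
reached (1/25) = 1, so the symbol is -1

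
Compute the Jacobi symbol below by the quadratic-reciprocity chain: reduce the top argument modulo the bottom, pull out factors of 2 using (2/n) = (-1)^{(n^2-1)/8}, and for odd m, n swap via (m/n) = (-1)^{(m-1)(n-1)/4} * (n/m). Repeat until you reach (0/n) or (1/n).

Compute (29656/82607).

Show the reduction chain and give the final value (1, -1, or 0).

1

29656 = 2^3·3707; (2/82607) = +1 since 82607 mod 8 = 7, so (29656/82607) = (+1)^3·(3707/82607); sign now +1
reciprocity: (3707/82607) = -1·(82607/3707) since 3707 mod 4 = 3, 82607 mod 4 = 3; sign now -1
(82607/3707) = (1053/3707)   [reduce mod 3707]
reciprocity: (1053/3707) = +1·(3707/1053) since 1053 mod 4 = 1, 3707 mod 4 = 3; sign now -1
(3707/1053) = (548/1053)   [reduce mod 1053]
548 = 2^2·137; (2/1053) = -1 since 1053 mod 8 = 5, so (548/1053) = (-1)^2·(137/1053); sign now -1
reciprocity: (137/1053) = +1·(1053/137) since 137 mod 4 = 1, 1053 mod 4 = 1; sign now -1
(1053/137) = (94/137)   [reduce mod 137]
94 = 2^1·47; (2/137) = +1 since 137 mod 8 = 1, so (94/137) = (+1)^1·(47/137); sign now -1
reciprocity: (47/137) = +1·(137/47) since 47 mod 4 = 3, 137 mod 4 = 1; sign now -1
(137/47) = (43/47)   [reduce mod 47]
reciprocity: (43/47) = -1·(47/43) since 43 mod 4 = 3, 47 mod 4 = 3; sign now +1
(47/43) = (4/43)   [reduce mod 43]
4 = 2^2·1; (2/43) = -1 since 43 mod 8 = 3, so (4/43) = (-1)^2·(1/43); sign now +1
(1/43) = 1; final value = sign = +1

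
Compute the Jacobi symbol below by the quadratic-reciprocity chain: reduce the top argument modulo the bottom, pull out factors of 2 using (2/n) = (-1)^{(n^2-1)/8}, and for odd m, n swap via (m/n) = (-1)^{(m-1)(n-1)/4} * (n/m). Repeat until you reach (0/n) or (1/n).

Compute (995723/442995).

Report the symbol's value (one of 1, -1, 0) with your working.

(995723/442995): 995723 mod 442995 = 109733, so (995723/442995) = (109733/442995)
flip (109733/442995) -> (442995/109733): both odd, 109733 mod 4 = 1, 442995 mod 4 = 3, so the flip contributes +1; sign now +1
(442995/109733): 442995 mod 109733 = 4063, so (442995/109733) = (4063/109733)
flip (4063/109733) -> (109733/4063): both odd, 4063 mod 4 = 3, 109733 mod 4 = 1, so the flip contributes +1; sign now +1
(109733/4063): 109733 mod 4063 = 32, so (109733/4063) = (32/4063)
factor out 2^5: 32 = 2^5·1; with 4063 mod 8 = 7, (2/4063) = +1; sign now +1; continue with (1/4063)
reached (1/4063) = 1, so the symbol is +1

1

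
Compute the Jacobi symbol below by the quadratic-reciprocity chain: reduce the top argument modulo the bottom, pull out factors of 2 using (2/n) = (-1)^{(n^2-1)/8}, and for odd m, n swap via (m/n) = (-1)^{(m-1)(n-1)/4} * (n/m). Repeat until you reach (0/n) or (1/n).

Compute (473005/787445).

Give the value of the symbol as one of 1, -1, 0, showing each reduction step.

flip (473005/787445) -> (787445/473005): both odd, 473005 mod 4 = 1, 787445 mod 4 = 1, so the flip contributes +1; sign now +1
(787445/473005): 787445 mod 473005 = 314440, so (787445/473005) = (314440/473005)
factor out 2^3: 314440 = 2^3·39305; with 473005 mod 8 = 5, (2/473005) = -1; sign now -1; continue with (39305/473005)
flip (39305/473005) -> (473005/39305): both odd, 39305 mod 4 = 1, 473005 mod 4 = 1, so the flip contributes +1; sign now -1
(473005/39305): 473005 mod 39305 = 1345, so (473005/39305) = (1345/39305)
flip (1345/39305) -> (39305/1345): both odd, 1345 mod 4 = 1, 39305 mod 4 = 1, so the flip contributes +1; sign now -1
(39305/1345): 39305 mod 1345 = 300, so (39305/1345) = (300/1345)
factor out 2^2: 300 = 2^2·75; with 1345 mod 8 = 1, (2/1345) = +1; sign now -1; continue with (75/1345)
flip (75/1345) -> (1345/75): both odd, 75 mod 4 = 3, 1345 mod 4 = 1, so the flip contributes +1; sign now -1
(1345/75): 1345 mod 75 = 70, so (1345/75) = (70/75)
factor out 2^1: 70 = 2^1·35; with 75 mod 8 = 3, (2/75) = -1; sign now +1; continue with (35/75)
flip (35/75) -> (75/35): both odd, 35 mod 4 = 3, 75 mod 4 = 3, so the flip contributes -1; sign now -1
(75/35): 75 mod 35 = 5, so (75/35) = (5/35)
flip (5/35) -> (35/5): both odd, 5 mod 4 = 1, 35 mod 4 = 3, so the flip contributes +1; sign now -1
(35/5): 35 mod 5 = 0, so (35/5) = (0/5)
reached (0/5); gcd(a, n) > 1, so (0/5) = 0 and the symbol is 0

0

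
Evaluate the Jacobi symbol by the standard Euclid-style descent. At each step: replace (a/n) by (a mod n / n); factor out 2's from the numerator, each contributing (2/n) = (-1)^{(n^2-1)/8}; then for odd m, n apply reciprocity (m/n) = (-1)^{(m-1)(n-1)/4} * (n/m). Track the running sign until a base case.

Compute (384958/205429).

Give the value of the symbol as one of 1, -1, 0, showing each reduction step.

(384958/205429) = (179529/205429)   [reduce mod 205429]
reciprocity: (179529/205429) = +1·(205429/179529) since 179529 mod 4 = 1, 205429 mod 4 = 1; sign now +1
(205429/179529) = (25900/179529)   [reduce mod 179529]
25900 = 2^2·6475; (2/179529) = +1 since 179529 mod 8 = 1, so (25900/179529) = (+1)^2·(6475/179529); sign now +1
reciprocity: (6475/179529) = +1·(179529/6475) since 6475 mod 4 = 3, 179529 mod 4 = 1; sign now +1
(179529/6475) = (4704/6475)   [reduce mod 6475]
4704 = 2^5·147; (2/6475) = -1 since 6475 mod 8 = 3, so (4704/6475) = (-1)^5·(147/6475); sign now -1
reciprocity: (147/6475) = -1·(6475/147) since 147 mod 4 = 3, 6475 mod 4 = 3; sign now +1
(6475/147) = (7/147)   [reduce mod 147]
reciprocity: (7/147) = -1·(147/7) since 7 mod 4 = 3, 147 mod 4 = 3; sign now -1
(147/7) = (0/7)   [reduce mod 7]
(0/7) = 0   [gcd(a, n) > 1]; final value = 0

0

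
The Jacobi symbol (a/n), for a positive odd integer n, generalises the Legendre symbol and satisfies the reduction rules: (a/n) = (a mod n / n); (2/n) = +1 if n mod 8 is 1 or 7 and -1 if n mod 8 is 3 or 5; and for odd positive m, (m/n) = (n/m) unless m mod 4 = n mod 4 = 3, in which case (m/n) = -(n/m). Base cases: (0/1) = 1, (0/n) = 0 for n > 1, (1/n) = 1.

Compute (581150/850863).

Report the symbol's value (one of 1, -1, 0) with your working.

-1

factor out 2^1: 581150 = 2^1·290575; with 850863 mod 8 = 7, (2/850863) = +1; sign now +1; continue with (290575/850863)
flip (290575/850863) -> (850863/290575): both odd, 290575 mod 4 = 3, 850863 mod 4 = 3, so the flip contributes -1; sign now -1
(850863/290575): 850863 mod 290575 = 269713, so (850863/290575) = (269713/290575)
flip (269713/290575) -> (290575/269713): both odd, 269713 mod 4 = 1, 290575 mod 4 = 3, so the flip contributes +1; sign now -1
(290575/269713): 290575 mod 269713 = 20862, so (290575/269713) = (20862/269713)
factor out 2^1: 20862 = 2^1·10431; with 269713 mod 8 = 1, (2/269713) = +1; sign now -1; continue with (10431/269713)
flip (10431/269713) -> (269713/10431): both odd, 10431 mod 4 = 3, 269713 mod 4 = 1, so the flip contributes +1; sign now -1
(269713/10431): 269713 mod 10431 = 8938, so (269713/10431) = (8938/10431)
factor out 2^1: 8938 = 2^1·4469; with 10431 mod 8 = 7, (2/10431) = +1; sign now -1; continue with (4469/10431)
flip (4469/10431) -> (10431/4469): both odd, 4469 mod 4 = 1, 10431 mod 4 = 3, so the flip contributes +1; sign now -1
(10431/4469): 10431 mod 4469 = 1493, so (10431/4469) = (1493/4469)
flip (1493/4469) -> (4469/1493): both odd, 1493 mod 4 = 1, 4469 mod 4 = 1, so the flip contributes +1; sign now -1
(4469/1493): 4469 mod 1493 = 1483, so (4469/1493) = (1483/1493)
flip (1483/1493) -> (1493/1483): both odd, 1483 mod 4 = 3, 1493 mod 4 = 1, so the flip contributes +1; sign now -1
(1493/1483): 1493 mod 1483 = 10, so (1493/1483) = (10/1483)
factor out 2^1: 10 = 2^1·5; with 1483 mod 8 = 3, (2/1483) = -1; sign now +1; continue with (5/1483)
flip (5/1483) -> (1483/5): both odd, 5 mod 4 = 1, 1483 mod 4 = 3, so the flip contributes +1; sign now +1
(1483/5): 1483 mod 5 = 3, so (1483/5) = (3/5)
flip (3/5) -> (5/3): both odd, 3 mod 4 = 3, 5 mod 4 = 1, so the flip contributes +1; sign now +1
(5/3): 5 mod 3 = 2, so (5/3) = (2/3)
factor out 2^1: 2 = 2^1·1; with 3 mod 8 = 3, (2/3) = -1; sign now -1; continue with (1/3)
reached (1/3) = 1, so the symbol is -1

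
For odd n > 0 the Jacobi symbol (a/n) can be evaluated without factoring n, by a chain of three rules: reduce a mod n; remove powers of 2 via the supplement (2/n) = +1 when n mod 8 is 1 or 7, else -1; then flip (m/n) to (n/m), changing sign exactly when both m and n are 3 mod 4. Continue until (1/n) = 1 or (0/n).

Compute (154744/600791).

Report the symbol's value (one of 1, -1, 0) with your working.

factor out 2^3: 154744 = 2^3·19343; with 600791 mod 8 = 7, (2/600791) = +1; sign now +1; continue with (19343/600791)
flip (19343/600791) -> (600791/19343): both odd, 19343 mod 4 = 3, 600791 mod 4 = 3, so the flip contributes -1; sign now -1
(600791/19343): 600791 mod 19343 = 1158, so (600791/19343) = (1158/19343)
factor out 2^1: 1158 = 2^1·579; with 19343 mod 8 = 7, (2/19343) = +1; sign now -1; continue with (579/19343)
flip (579/19343) -> (19343/579): both odd, 579 mod 4 = 3, 19343 mod 4 = 3, so the flip contributes -1; sign now +1
(19343/579): 19343 mod 579 = 236, so (19343/579) = (236/579)
factor out 2^2: 236 = 2^2·59; with 579 mod 8 = 3, (2/579) = -1; sign now +1; continue with (59/579)
flip (59/579) -> (579/59): both odd, 59 mod 4 = 3, 579 mod 4 = 3, so the flip contributes -1; sign now -1
(579/59): 579 mod 59 = 48, so (579/59) = (48/59)
factor out 2^4: 48 = 2^4·3; with 59 mod 8 = 3, (2/59) = -1; sign now -1; continue with (3/59)
flip (3/59) -> (59/3): both odd, 3 mod 4 = 3, 59 mod 4 = 3, so the flip contributes -1; sign now +1
(59/3): 59 mod 3 = 2, so (59/3) = (2/3)
factor out 2^1: 2 = 2^1·1; with 3 mod 8 = 3, (2/3) = -1; sign now -1; continue with (1/3)
reached (1/3) = 1, so the symbol is -1

-1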